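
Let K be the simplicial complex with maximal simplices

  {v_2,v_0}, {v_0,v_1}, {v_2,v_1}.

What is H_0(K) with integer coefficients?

We work with the vertex ordering v_0 < v_1 < v_2. The simplices of K, each written with vertices in increasing order, are:

  0-simplices (3): [v_0], [v_1], [v_2]
  1-simplices (3): [v_0,v_1], [v_0,v_2], [v_1,v_2]

so the chain groups are C_0 ≅ Z^3, C_1 ≅ Z^3.

∂_1: C_1 → C_0 is given by ∂[p,q] = [q] − [p]. For instance
  ∂[v_1,v_2] = [v_2] − [v_1].
The 3×3 boundary matrix has rank 2 and Smith normal form diag(1,1).

Now H_k = ker ∂_k / im ∂_{k+1}, so:

  H_0: rank C_0 − rank ∂_1 = 3 − 2 = 1, and the invariant factors of ∂_1 are all 1, so H_0 ≅ Z.

H_0 = Z.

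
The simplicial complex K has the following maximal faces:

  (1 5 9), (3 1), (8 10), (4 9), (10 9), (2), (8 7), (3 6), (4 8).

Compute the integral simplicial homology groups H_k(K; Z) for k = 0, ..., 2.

Order the vertices as 1 < 2 < 3 < 4 < 5 < 6 < 7 < 8 < 9 < 10. Listing each simplex with vertices in this order, K has dimension 2 with simplices:

  0-simplices (10): [1], [2], [3], [4], [5], [6], [7], [8], [9], [10]
  1-simplices (10): [1,3], [1,5], [1,9], [3,6], [4,8], [4,9], [5,9], [7,8], [8,10], [9,10]
  2-simplices (1): [1,5,9]

Hence C_0 ≅ Z^10, C_1 ≅ Z^10, C_2 ≅ Z^1.

Boundary ∂_1: C_1 → C_0 maps an edge to its endpoints' difference, ∂[p,q] = q − p. For instance
  ∂[4,9] = [9] − [4].
As a 10×10 matrix over Z this has rank 8, with invariant factors (1,1,1,1,1,1,1,1).

∂_2: C_2 → C_1 maps a triangle to the signed sum of its edges. For instance
  ∂[1,5,9] = [5,9] − [1,9] + [1,5].
The resulting 10×1 matrix has rank 1, and its Smith normal form has invariant factors (1).

Now H_k = ker ∂_k / im ∂_{k+1}, so:

  H_0: rank C_0 − rank ∂_1 = 10 − 8 = 2, and the invariant factors of ∂_1 are all 1, so H_0 = Z^2.
  H_1: rank ker ∂_1 − rank ∂_2 = (10 − 8) − 1 = 1, and the invariant factors of ∂_2 are all 1, so H_1 = Z.
  H_2: rank ker ∂_2 − rank ∂_3 = (1 − 1) − 0 = 0, and there is no ∂_3, so H_2 = 0.

H_0 ≅ Z^2,  H_1 ≅ Z,  H_2 = 0.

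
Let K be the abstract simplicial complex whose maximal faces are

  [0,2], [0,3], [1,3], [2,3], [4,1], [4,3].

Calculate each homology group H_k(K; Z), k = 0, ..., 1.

H_0 ≅ Z,  H_1 ≅ Z^2.

Order the vertices as 0 < 1 < 2 < 3 < 4. Listing each simplex with vertices in this order, K has dimension 1 with simplices:

  0-simplices (5): [0], [1], [2], [3], [4]
  1-simplices (6): [0,2], [0,3], [1,3], [1,4], [2,3], [3,4]

so the chain groups are C_0 ≅ Z^5, C_1 ≅ Z^6.

Boundary ∂_1: C_1 → C_0 maps an edge to its endpoints' difference, ∂[p,q] = q − p. For instance
  ∂[1,4] = [4] − [1].
As a 5×6 matrix over Z this has rank 4, with invariant factors (1,1,1,1).

Computing H_k = (kernel of ∂_k) / (image of ∂_{k+1}):

  H_0: rank C_0 − rank ∂_1 = 5 − 4 = 1, and the invariant factors of ∂_1 are all 1, so H_0 ≅ Z.
  H_1: rank ker ∂_1 − rank ∂_2 = (6 − 4) − 0 = 2, and there is no ∂_2, so H_1 ≅ Z^2.

As a check, the Euler characteristic is 5 − 6 = -1, which agrees with 1 − 2 = -1.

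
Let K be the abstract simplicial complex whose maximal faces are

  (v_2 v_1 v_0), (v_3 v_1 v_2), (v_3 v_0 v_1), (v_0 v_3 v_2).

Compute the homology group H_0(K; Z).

H_0 ≅ Z.

Take the total order v_0 < v_1 < v_2 < v_3 on the vertex set. Then K (dimension 2) consists of the simplices:

  0-simplices (4): [v_0], [v_1], [v_2], [v_3]
  1-simplices (6): [v_0,v_1], [v_0,v_2], [v_0,v_3], [v_1,v_2], [v_1,v_3], [v_2,v_3]
  2-simplices (4): [v_0,v_1,v_2], [v_0,v_1,v_3], [v_0,v_2,v_3], [v_1,v_2,v_3]

so the chain groups are C_0 ≅ Z^4, C_1 ≅ Z^6, C_2 ≅ Z^4.

Boundary ∂_1: C_1 → C_0 sends each edge [p,q] (with p < q) to q − p.
The resulting 4×6 matrix has rank 3, and its Smith normal form has invariant factors (1,1,1).

∂_2: C_2 → C_1 acts by ∂[p,q,r] = [q,r] − [p,r] + [p,q]. For instance
  ∂[v_0,v_2,v_3] = [v_2,v_3] − [v_0,v_3] + [v_0,v_2],
  ∂[v_0,v_1,v_3] = [v_1,v_3] − [v_0,v_3] + [v_0,v_1].
As a 6×4 matrix over Z this has rank 3, with invariant factors (1,1,1).

From H_k ≅ ker(∂_k) / im(∂_{k+1}) we obtain:

  H_0: rank C_0 − rank ∂_1 = 4 − 3 = 1, and the invariant factors of ∂_1 are all 1, so H_0 = Z.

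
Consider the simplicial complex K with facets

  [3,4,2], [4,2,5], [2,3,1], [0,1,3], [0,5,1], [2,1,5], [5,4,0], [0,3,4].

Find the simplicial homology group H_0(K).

H_0 ≅ Z.

We work with the vertex ordering 0 < 1 < 2 < 3 < 4 < 5. The simplices of K, each written with vertices in increasing order, are:

  0-simplices (6): [0], [1], [2], [3], [4], [5]
  1-simplices (12): [0,1], [0,3], [0,4], [0,5], [1,2], [1,3], [1,5], [2,3], [2,4], [2,5], [3,4], [4,5]
  2-simplices (8): [0,1,3], [0,1,5], [0,3,4], [0,4,5], [1,2,3], [1,2,5], [2,3,4], [2,4,5]

Hence C_0 ≅ Z^6, C_1 ≅ Z^12, C_2 ≅ Z^8.

∂_1: C_1 → C_0 maps an edge to its endpoints' difference, ∂[p,q] = q − p. For instance
  ∂[0,1] = [1] − [0].
As a 6×12 matrix over Z this has rank 5, with invariant factors (1,1,1,1,1).

∂_2: C_2 → C_1 acts by ∂[p,q,r] = [q,r] − [p,r] + [p,q]. For instance
  ∂[0,3,4] = [3,4] − [0,4] + [0,3],
  ∂[2,3,4] = [3,4] − [2,4] + [2,3].
As a 12×8 matrix over Z this has rank 7, with invariant factors (1,1,1,1,1,1,1).

Now H_k = ker ∂_k / im ∂_{k+1}, so:

  H_0: rank C_0 − rank ∂_1 = 6 − 5 = 1, and the invariant factors of ∂_1 are all 1, so H_0 ≅ Z.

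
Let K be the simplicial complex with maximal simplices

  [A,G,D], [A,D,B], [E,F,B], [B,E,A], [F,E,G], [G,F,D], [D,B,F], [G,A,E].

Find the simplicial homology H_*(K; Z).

H_0 = Z,  H_1 = 0,  H_2 = Z.

Order the vertices as A < B < D < E < F < G. Listing each simplex with vertices in this order, K has dimension 2 with simplices:

  0-simplices (6): A, B, D, E, F, G
  1-simplices (12): AB, AD, AE, AG, BD, BE, BF, DF, DG, EF, EG, FG
  2-simplices (8): ABD, ABE, ADG, AEG, BDF, BEF, DFG, EFG

so the chain groups are C_0 ≅ Z^6, C_1 ≅ Z^12, C_2 ≅ Z^8.

Boundary ∂_1: C_1 → C_0 is given by ∂[p,q] = [q] − [p].
The resulting 6×12 matrix has rank 5, and its Smith normal form has invariant factors (1,1,1,1,1).

The boundary map ∂_2: C_2 → C_1 sends each 2-simplex [p,q,r] to [q,r] − [p,r] + [p,q]. For instance
  ∂AEG = EG − AG + AE,
  ∂ABE = BE − AE + AB.
This gives a 12×8 integer matrix of rank 7; reducing to Smith normal form yields diagonal entries (1,1,1,1,1,1,1).

Now H_k = ker ∂_k / im ∂_{k+1}, so:

  H_0: rank C_0 − rank ∂_1 = 6 − 5 = 1, and the invariant factors of ∂_1 are all 1, so H_0 = Z.
  H_1: rank ker ∂_1 − rank ∂_2 = (12 − 5) − 7 = 0, and the invariant factors of ∂_2 are all 1, so H_1 = 0.
  H_2: rank ker ∂_2 − rank ∂_3 = (8 − 7) − 0 = 1, and there is no ∂_3, so H_2 = Z.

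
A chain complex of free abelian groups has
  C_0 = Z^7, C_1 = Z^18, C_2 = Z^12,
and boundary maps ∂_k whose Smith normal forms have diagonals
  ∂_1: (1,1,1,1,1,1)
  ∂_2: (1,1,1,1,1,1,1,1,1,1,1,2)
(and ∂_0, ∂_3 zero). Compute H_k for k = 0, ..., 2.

H_0: b_0 = 7 − 0 − 6 = 1; torsion from ∂_1 factors > 1: none. So H_0 = Z.
H_1: b_1 = 18 − 6 − 12 = 0; torsion from ∂_2 factors > 1: [2]. So H_1 = Z/2.
H_2: b_2 = 12 − 12 − 0 = 0; torsion from ∂_3 factors > 1: none. So H_2 = 0.

H_0 = Z,  H_1 = Z/2,  H_2 = 0.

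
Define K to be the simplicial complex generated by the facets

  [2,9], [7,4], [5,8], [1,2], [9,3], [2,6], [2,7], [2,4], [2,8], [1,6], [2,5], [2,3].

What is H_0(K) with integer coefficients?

Take the total order 1 < 2 < 3 < 4 < 5 < 6 < 7 < 8 < 9 on the vertex set. Then K (dimension 1) consists of the simplices:

  0-simplices (9): [1], [2], [3], [4], [5], [6], [7], [8], [9]
  1-simplices (12): [1,2], [1,6], [2,3], [2,4], [2,5], [2,6], [2,7], [2,8], [2,9], [3,9], [4,7], [5,8]

Hence C_0 ≅ Z^9, C_1 ≅ Z^12.

The boundary map ∂_1: C_1 → C_0 maps an edge to its endpoints' difference, ∂[p,q] = q − p. For instance
  ∂[2,9] = [9] − [2].
The 9×12 boundary matrix has rank 8 and Smith normal form diag(1,1,1,1,1,1,1,1).

Computing H_k = (kernel of ∂_k) / (image of ∂_{k+1}):

  H_0: rank C_0 − rank ∂_1 = 9 − 8 = 1, and the invariant factors of ∂_1 are all 1, so H_0 ≅ Z.

(K is a triangulation of a wedge of 4 circles.)

H_0 = Z.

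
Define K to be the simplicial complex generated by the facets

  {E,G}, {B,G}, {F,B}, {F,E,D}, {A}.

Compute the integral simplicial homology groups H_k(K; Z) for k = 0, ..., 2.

H_0 = Z^2,  H_1 = Z,  H_2 = 0.

Take the total order A < B < D < E < F < G on the vertex set. Then K (dimension 2) consists of the simplices:

  0-simplices (6): A, B, D, E, F, G
  1-simplices (6): BF, BG, DE, DF, EF, EG
  2-simplices (1): DEF

Hence C_0 ≅ Z^6, C_1 ≅ Z^6, C_2 ≅ Z^1.

The boundary map ∂_1: C_1 → C_0 is given by ∂[p,q] = [q] − [p].
The 6×6 boundary matrix has rank 4 and Smith normal form diag(1,1,1,1).

The boundary map ∂_2: C_2 → C_1 acts by ∂[p,q,r] = [q,r] − [p,r] + [p,q]. For instance
  ∂DEF = EF − DF + DE.
The 6×1 boundary matrix has rank 1 and Smith normal form diag(1).

Reading off H_k = ker ∂_k / im ∂_{k+1}:

  H_0: rank C_0 − rank ∂_1 = 6 − 4 = 2, and the invariant factors of ∂_1 are all 1, so H_0 = Z^2.
  H_1: rank ker ∂_1 − rank ∂_2 = (6 − 4) − 1 = 1, and the invariant factors of ∂_2 are all 1, so H_1 = Z.
  H_2: rank ker ∂_2 − rank ∂_3 = (1 − 1) − 0 = 0, and there is no ∂_3, so H_2 = 0.

As a check, the Euler characteristic is 6 − 6 + 1 = 1, which agrees with 2 − 1 + 0 = 1.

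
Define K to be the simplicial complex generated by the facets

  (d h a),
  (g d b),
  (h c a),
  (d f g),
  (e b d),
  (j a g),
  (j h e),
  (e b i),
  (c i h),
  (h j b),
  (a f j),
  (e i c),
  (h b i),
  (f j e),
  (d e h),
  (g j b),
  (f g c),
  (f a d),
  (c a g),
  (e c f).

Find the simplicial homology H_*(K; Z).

H_0 = Z,  H_1 = Z ⊕ Z_2,  H_2 = 0.

Take the total order a < b < c < d < e < f < g < h < i < j on the vertex set. Then K (dimension 2) consists of the simplices:

  0-simplices (10): a, b, c, d, e, f, g, h, i, j
  1-simplices (30): ac, ad, af, ag, ah, aj, bd, be, bg, bh, bi, bj, ce, cf, cg, ch, ci, de, df, dg, dh, ef, eh, ei, ej, fg, fj, gj, hi, hj
  2-simplices (20): acg, ach, adf, adh, afj, agj, bde, bdg, bei, bgj, bhi, bhj, cef, cei, cfg, chi, deh, dfg, efj, ehj

so the chain groups are C_0 ≅ Z^10, C_1 ≅ Z^30, C_2 ≅ Z^20.

The boundary map ∂_1: C_1 → C_0 maps an edge to its endpoints' difference, ∂[p,q] = q − p. For instance
  ∂dh = h − d.
As a 10×30 matrix over Z this has rank 9, with invariant factors (1,1,1,1,1,1,1,1,1).

∂_2: C_2 → C_1 maps a triangle to the signed sum of its edges. For instance
  ∂adf = df − af + ad,
  ∂deh = eh − dh + de.
The 30×20 boundary matrix has rank 20 and Smith normal form diag(1,1,1,1,1,1,1,1,1,1,1,1,1,1,1,1,1,1,1,2).

Now H_k = ker ∂_k / im ∂_{k+1}, so:

  H_0: rank C_0 − rank ∂_1 = 10 − 9 = 1, and the invariant factors of ∂_1 are all 1, so H_0 = Z.
  H_1: rank ker ∂_1 − rank ∂_2 = (30 − 9) − 20 = 1, and ∂_2 has invariant factor 2 > 1, so H_1 = Z ⊕ Z_2.
  H_2: rank ker ∂_2 − rank ∂_3 = (20 − 20) − 0 = 0, and there is no ∂_3, so H_2 = 0.

(K is a triangulation of the Klein bottle.)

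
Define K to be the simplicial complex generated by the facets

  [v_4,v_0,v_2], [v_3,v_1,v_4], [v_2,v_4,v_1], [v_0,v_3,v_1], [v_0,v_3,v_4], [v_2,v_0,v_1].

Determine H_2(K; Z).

Order the vertices as v_0 < v_1 < v_2 < v_3 < v_4. Listing each simplex with vertices in this order, K has dimension 2 with simplices:

  0-simplices (5): [v_0], [v_1], [v_2], [v_3], [v_4]
  1-simplices (9): [v_0,v_1], [v_0,v_2], [v_0,v_3], [v_0,v_4], [v_1,v_2], [v_1,v_3], [v_1,v_4], [v_2,v_4], [v_3,v_4]
  2-simplices (6): [v_0,v_1,v_2], [v_0,v_1,v_3], [v_0,v_2,v_4], [v_0,v_3,v_4], [v_1,v_2,v_4], [v_1,v_3,v_4]

giving chain groups C_0 ≅ Z^5, C_1 ≅ Z^9, C_2 ≅ Z^6.

∂_1: C_1 → C_0 maps an edge to its endpoints' difference, ∂[p,q] = q − p. For instance
  ∂[v_0,v_4] = [v_4] − [v_0].
The resulting 5×9 matrix has rank 4, and its Smith normal form has invariant factors (1,1,1,1).

The boundary map ∂_2: C_2 → C_1 acts by ∂[p,q,r] = [q,r] − [p,r] + [p,q]. For instance
  ∂[v_1,v_2,v_4] = [v_2,v_4] − [v_1,v_4] + [v_1,v_2],
  ∂[v_0,v_1,v_2] = [v_1,v_2] − [v_0,v_2] + [v_0,v_1].
The 9×6 boundary matrix has rank 5 and Smith normal form diag(1,1,1,1,1).

From H_k ≅ ker(∂_k) / im(∂_{k+1}) we obtain:

  H_2: rank ker ∂_2 − rank ∂_3 = (6 − 5) − 0 = 1, and there is no ∂_3, so H_2 = Z.

(K is a triangulation of the 2-sphere S^2.)

H_2 = Z.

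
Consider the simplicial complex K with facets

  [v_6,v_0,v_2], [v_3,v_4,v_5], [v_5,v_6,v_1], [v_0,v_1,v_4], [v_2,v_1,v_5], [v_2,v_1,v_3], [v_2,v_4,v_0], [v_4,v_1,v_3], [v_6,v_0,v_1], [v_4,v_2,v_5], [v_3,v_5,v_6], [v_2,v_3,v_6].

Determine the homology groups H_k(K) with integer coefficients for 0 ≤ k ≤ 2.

We work with the vertex ordering v_0 < v_1 < v_2 < v_3 < v_4 < v_5 < v_6. The simplices of K, each written with vertices in increasing order, are:

  0-simplices (7): [v_0], [v_1], [v_2], [v_3], [v_4], [v_5], [v_6]
  1-simplices (18): (18 of them)
  2-simplices (12): (12 of them)

giving chain groups C_0 ≅ Z^7, C_1 ≅ Z^18, C_2 ≅ Z^12.

Boundary ∂_1: C_1 → C_0 sends each edge [p,q] (with p < q) to q − p. For instance
  ∂[v_0,v_4] = [v_4] − [v_0].
The 7×18 boundary matrix has rank 6 and Smith normal form diag(1,1,1,1,1,1).

∂_2: C_2 → C_1 sends each 2-simplex [p,q,r] to [q,r] − [p,r] + [p,q]. For instance
  ∂[v_0,v_2,v_6] = [v_2,v_6] − [v_0,v_6] + [v_0,v_2],
  ∂[v_1,v_2,v_5] = [v_2,v_5] − [v_1,v_5] + [v_1,v_2].
The resulting 18×12 matrix has rank 12, and its Smith normal form has invariant factors (1,1,1,1,1,1,1,1,1,1,1,2).

Now H_k = ker ∂_k / im ∂_{k+1}, so:

  H_0: rank C_0 − rank ∂_1 = 7 − 6 = 1, and the invariant factors of ∂_1 are all 1, so H_0 ≅ Z.
  H_1: rank ker ∂_1 − rank ∂_2 = (18 − 6) − 12 = 0, and ∂_2 has invariant factor 2 > 1, so H_1 ≅ Z/2.
  H_2: rank ker ∂_2 − rank ∂_3 = (12 − 12) − 0 = 0, and there is no ∂_3, so H_2 ≅ 0.

(K is a triangulation of the real projective plane RP^2.)

H_0 = Z,  H_1 = Z/2,  H_2 = 0.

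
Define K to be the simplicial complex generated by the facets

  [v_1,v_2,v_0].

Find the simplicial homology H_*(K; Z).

Fix the vertex order v_0 < v_1 < v_2 and write every simplex with vertices in increasing order. Then dim K = 2 and the simplices of K are:

  0-simplices (3): [v_0], [v_1], [v_2]
  1-simplices (3): [v_0,v_1], [v_0,v_2], [v_1,v_2]
  2-simplices (1): [v_0,v_1,v_2]

Hence C_0 ≅ Z^3, C_1 ≅ Z^3, C_2 ≅ Z^1.

Boundary ∂_1: C_1 → C_0 sends each edge [p,q] (with p < q) to q − p. For instance
  ∂[v_1,v_2] = [v_2] − [v_1].
This gives a 3×3 integer matrix of rank 2; reducing to Smith normal form yields diagonal entries (1,1).

Boundary ∂_2: C_2 → C_1 sends each 2-simplex [p,q,r] to [q,r] − [p,r] + [p,q]. For instance
  ∂[v_0,v_1,v_2] = [v_1,v_2] − [v_0,v_2] + [v_0,v_1].
This gives a 3×1 integer matrix of rank 1; reducing to Smith normal form yields diagonal entries (1).

From H_k ≅ ker(∂_k) / im(∂_{k+1}) we obtain:

  H_0: rank C_0 − rank ∂_1 = 3 − 2 = 1, and the invariant factors of ∂_1 are all 1, so H_0 = Z.
  H_1: rank ker ∂_1 − rank ∂_2 = (3 − 2) − 1 = 0, and the invariant factors of ∂_2 are all 1, so H_1 = 0.
  H_2: rank ker ∂_2 − rank ∂_3 = (1 − 1) − 0 = 0, and there is no ∂_3, so H_2 = 0.

As a check, the Euler characteristic is 3 − 3 + 1 = 1, which agrees with 1 − 0 + 0 = 1.

H_0 ≅ Z,  H_1 = 0,  H_2 = 0.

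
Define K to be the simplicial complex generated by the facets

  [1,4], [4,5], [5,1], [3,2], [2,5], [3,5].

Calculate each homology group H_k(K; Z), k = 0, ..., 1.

H_0 ≅ Z,  H_1 ≅ Z^2.

We work with the vertex ordering 1 < 2 < 3 < 4 < 5. The simplices of K, each written with vertices in increasing order, are:

  0-simplices (5): [1], [2], [3], [4], [5]
  1-simplices (6): [1,4], [1,5], [2,3], [2,5], [3,5], [4,5]

so the chain groups are C_0 ≅ Z^5, C_1 ≅ Z^6.

The boundary map ∂_1: C_1 → C_0 maps an edge to its endpoints' difference, ∂[p,q] = q − p. For instance
  ∂[1,5] = [5] − [1].
This gives a 5×6 integer matrix of rank 4; reducing to Smith normal form yields diagonal entries (1,1,1,1).

Reading off H_k = ker ∂_k / im ∂_{k+1}:

  H_0: rank C_0 − rank ∂_1 = 5 − 4 = 1, and the invariant factors of ∂_1 are all 1, so H_0 ≅ Z.
  H_1: rank ker ∂_1 − rank ∂_2 = (6 − 4) − 0 = 2, and there is no ∂_2, so H_1 ≅ Z^2.

(K is a triangulation of a wedge of 2 circles.)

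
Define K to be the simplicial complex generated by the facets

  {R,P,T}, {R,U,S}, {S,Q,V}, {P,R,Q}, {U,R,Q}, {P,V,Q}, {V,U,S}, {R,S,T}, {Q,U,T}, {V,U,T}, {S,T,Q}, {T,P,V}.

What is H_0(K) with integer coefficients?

H_0 = Z.

Order the vertices as P < Q < R < S < T < U < V. Listing each simplex with vertices in this order, K has dimension 2 with simplices:

  0-simplices (7): P, Q, R, S, T, U, V
  1-simplices (18): PQ, PR, PT, PV, QR, QS, QT, QU, QV, RS, RT, RU, ST, SU, SV, TU, TV, UV
  2-simplices (12): PQR, PQV, PRT, PTV, QRU, QST, QSV, QTU, RST, RSU, SUV, TUV

Hence C_0 ≅ Z^7, C_1 ≅ Z^18, C_2 ≅ Z^12.

∂_1: C_1 → C_0 sends each edge [p,q] (with p < q) to q − p.
The resulting 7×18 matrix has rank 6, and its Smith normal form has invariant factors (1,1,1,1,1,1).

The boundary map ∂_2: C_2 → C_1 maps a triangle to the signed sum of its edges. For instance
  ∂PQV = QV − PV + PQ,
  ∂PTV = TV − PV + PT.
The 18×12 boundary matrix has rank 12 and Smith normal form diag(1,1,1,1,1,1,1,1,1,1,1,2).

Reading off H_k = ker ∂_k / im ∂_{k+1}:

  H_0: rank C_0 − rank ∂_1 = 7 − 6 = 1, and the invariant factors of ∂_1 are all 1, so H_0 ≅ Z.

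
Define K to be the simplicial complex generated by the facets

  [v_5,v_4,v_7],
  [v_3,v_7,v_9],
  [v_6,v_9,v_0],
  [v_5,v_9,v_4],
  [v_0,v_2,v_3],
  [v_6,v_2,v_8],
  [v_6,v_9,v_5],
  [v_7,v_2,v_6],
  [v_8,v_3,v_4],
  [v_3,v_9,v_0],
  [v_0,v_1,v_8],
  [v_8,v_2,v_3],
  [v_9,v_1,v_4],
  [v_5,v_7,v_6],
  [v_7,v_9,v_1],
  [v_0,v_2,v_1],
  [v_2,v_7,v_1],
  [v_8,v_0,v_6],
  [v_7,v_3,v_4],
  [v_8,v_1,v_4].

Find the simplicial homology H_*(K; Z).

H_0 = Z,  H_1 = Z ⊕ Z/2Z,  H_2 = 0.

Order the vertices as v_0 < v_1 < v_2 < v_3 < v_4 < v_5 < v_6 < v_7 < v_8 < v_9. Listing each simplex with vertices in this order, K has dimension 2 with simplices:

  0-simplices (10): [v_0], [v_1], [v_2], [v_3], [v_4], [v_5], [v_6], [v_7], [v_8], [v_9]
  1-simplices (30): (30 of them)
  2-simplices (20): (20 of them)

giving chain groups C_0 ≅ Z^10, C_1 ≅ Z^30, C_2 ≅ Z^20.

∂_1: C_1 → C_0 maps an edge to its endpoints' difference, ∂[p,q] = q − p.
This gives a 10×30 integer matrix of rank 9; reducing to Smith normal form yields diagonal entries (1,1,1,1,1,1,1,1,1).

∂_2: C_2 → C_1 maps a triangle to the signed sum of its edges. For instance
  ∂[v_2,v_6,v_8] = [v_6,v_8] − [v_2,v_8] + [v_2,v_6],
  ∂[v_1,v_7,v_9] = [v_7,v_9] − [v_1,v_9] + [v_1,v_7].
This gives a 30×20 integer matrix of rank 20; reducing to Smith normal form yields diagonal entries (1,1,1,1,1,1,1,1,1,1,1,1,1,1,1,1,1,1,1,2).

Now H_k = ker ∂_k / im ∂_{k+1}, so:

  H_0: rank C_0 − rank ∂_1 = 10 − 9 = 1, and the invariant factors of ∂_1 are all 1, so H_0 = Z.
  H_1: rank ker ∂_1 − rank ∂_2 = (30 − 9) − 20 = 1, and ∂_2 has invariant factor 2 > 1, so H_1 = Z ⊕ Z/2Z.
  H_2: rank ker ∂_2 − rank ∂_3 = (20 − 20) − 0 = 0, and there is no ∂_3, so H_2 = 0.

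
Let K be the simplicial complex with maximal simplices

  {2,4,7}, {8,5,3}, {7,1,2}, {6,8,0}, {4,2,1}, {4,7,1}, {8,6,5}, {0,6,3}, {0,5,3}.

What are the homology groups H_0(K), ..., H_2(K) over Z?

Take the total order 0 < 1 < 2 < 3 < 4 < 5 < 6 < 7 < 8 on the vertex set. Then K (dimension 2) consists of the simplices:

  0-simplices (9): [0], [1], [2], [3], [4], [5], [6], [7], [8]
  1-simplices (16): [0,3], [0,5], [0,6], [0,8], [1,2], [1,4], [1,7], [2,4], [2,7], [3,5], [3,6], [3,8], [4,7], [5,6], [5,8], [6,8]
  2-simplices (9): [0,3,5], [0,3,6], [0,6,8], [1,2,4], [1,2,7], [1,4,7], [2,4,7], [3,5,8], [5,6,8]

Hence C_0 ≅ Z^9, C_1 ≅ Z^16, C_2 ≅ Z^9.

∂_1: C_1 → C_0 maps an edge to its endpoints' difference, ∂[p,q] = q − p. For instance
  ∂[1,4] = [4] − [1].
The 9×16 boundary matrix has rank 7 and Smith normal form diag(1,1,1,1,1,1,1).

The boundary map ∂_2: C_2 → C_1 maps a triangle to the signed sum of its edges. For instance
  ∂[0,3,5] = [3,5] − [0,5] + [0,3],
  ∂[0,6,8] = [6,8] − [0,8] + [0,6].
As a 16×9 matrix over Z this has rank 8, with invariant factors (1,1,1,1,1,1,1,1).

Now H_k = ker ∂_k / im ∂_{k+1}, so:

  H_0: rank C_0 − rank ∂_1 = 9 − 7 = 2, and the invariant factors of ∂_1 are all 1, so H_0 ≅ Z^2.
  H_1: rank ker ∂_1 − rank ∂_2 = (16 − 7) − 8 = 1, and the invariant factors of ∂_2 are all 1, so H_1 ≅ Z.
  H_2: rank ker ∂_2 − rank ∂_3 = (9 − 8) − 0 = 1, and there is no ∂_3, so H_2 ≅ Z.

As a check, the Euler characteristic is 9 − 16 + 9 = 2, which agrees with 2 − 1 + 1 = 2.
(K is a triangulation of the disjoint union of the Möbius band and the 2-sphere S^2.)

H_0 ≅ Z^2,  H_1 ≅ Z,  H_2 ≅ Z.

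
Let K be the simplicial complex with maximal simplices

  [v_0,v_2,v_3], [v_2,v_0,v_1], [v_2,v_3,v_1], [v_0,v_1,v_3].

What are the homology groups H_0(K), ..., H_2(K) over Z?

H_0 ≅ Z,  H_1 = 0,  H_2 ≅ Z.

Fix the vertex order v_0 < v_1 < v_2 < v_3 and write every simplex with vertices in increasing order. Then dim K = 2 and the simplices of K are:

  0-simplices (4): [v_0], [v_1], [v_2], [v_3]
  1-simplices (6): [v_0,v_1], [v_0,v_2], [v_0,v_3], [v_1,v_2], [v_1,v_3], [v_2,v_3]
  2-simplices (4): [v_0,v_1,v_2], [v_0,v_1,v_3], [v_0,v_2,v_3], [v_1,v_2,v_3]

giving chain groups C_0 ≅ Z^4, C_1 ≅ Z^6, C_2 ≅ Z^4.

Boundary ∂_1: C_1 → C_0 sends each edge [p,q] (with p < q) to q − p.
The 4×6 boundary matrix has rank 3 and Smith normal form diag(1,1,1).

The boundary map ∂_2: C_2 → C_1 sends each 2-simplex [p,q,r] to [q,r] − [p,r] + [p,q]. For instance
  ∂[v_0,v_1,v_3] = [v_1,v_3] − [v_0,v_3] + [v_0,v_1],
  ∂[v_1,v_2,v_3] = [v_2,v_3] − [v_1,v_3] + [v_1,v_2].
This gives a 6×4 integer matrix of rank 3; reducing to Smith normal form yields diagonal entries (1,1,1).

Computing H_k = (kernel of ∂_k) / (image of ∂_{k+1}):

  H_0: rank C_0 − rank ∂_1 = 4 − 3 = 1, and the invariant factors of ∂_1 are all 1, so H_0 = Z.
  H_1: rank ker ∂_1 − rank ∂_2 = (6 − 3) − 3 = 0, and the invariant factors of ∂_2 are all 1, so H_1 = 0.
  H_2: rank ker ∂_2 − rank ∂_3 = (4 − 3) − 0 = 1, and there is no ∂_3, so H_2 = Z.

As a check, the Euler characteristic is 4 − 6 + 4 = 2, which agrees with 1 − 0 + 1 = 2.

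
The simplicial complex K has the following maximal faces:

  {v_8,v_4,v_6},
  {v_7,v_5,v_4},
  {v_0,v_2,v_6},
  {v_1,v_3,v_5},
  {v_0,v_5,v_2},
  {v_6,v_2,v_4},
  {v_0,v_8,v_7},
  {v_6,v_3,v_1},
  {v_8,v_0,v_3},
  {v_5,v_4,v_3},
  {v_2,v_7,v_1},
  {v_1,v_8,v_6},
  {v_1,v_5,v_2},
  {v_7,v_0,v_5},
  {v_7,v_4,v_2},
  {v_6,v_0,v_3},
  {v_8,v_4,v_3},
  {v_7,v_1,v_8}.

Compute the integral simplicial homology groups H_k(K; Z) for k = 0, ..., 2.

We work with the vertex ordering v_0 < v_1 < v_2 < v_3 < v_4 < v_5 < v_6 < v_7 < v_8. The simplices of K, each written with vertices in increasing order, are:

  0-simplices (9): [v_0], [v_1], [v_2], [v_3], [v_4], [v_5], [v_6], [v_7], [v_8]
  1-simplices (27): (27 of them)
  2-simplices (18): (18 of them)

so the chain groups are C_0 ≅ Z^9, C_1 ≅ Z^27, C_2 ≅ Z^18.

The boundary map ∂_1: C_1 → C_0 sends each edge [p,q] (with p < q) to q − p.
The 9×27 boundary matrix has rank 8 and Smith normal form diag(1,1,1,1,1,1,1,1).

Boundary ∂_2: C_2 → C_1 acts by ∂[p,q,r] = [q,r] − [p,r] + [p,q]. For instance
  ∂[v_4,v_6,v_8] = [v_6,v_8] − [v_4,v_8] + [v_4,v_6],
  ∂[v_0,v_7,v_8] = [v_7,v_8] − [v_0,v_8] + [v_0,v_7].
The 27×18 boundary matrix has rank 18 and Smith normal form diag(1,1,1,1,1,1,1,1,1,1,1,1,1,1,1,1,1,2).

Computing H_k = (kernel of ∂_k) / (image of ∂_{k+1}):

  H_0: rank C_0 − rank ∂_1 = 9 − 8 = 1, and the invariant factors of ∂_1 are all 1, so H_0 = Z.
  H_1: rank ker ∂_1 − rank ∂_2 = (27 − 8) − 18 = 1, and ∂_2 has invariant factor 2 > 1, so H_1 = Z ⊕ Z/2Z.
  H_2: rank ker ∂_2 − rank ∂_3 = (18 − 18) − 0 = 0, and there is no ∂_3, so H_2 = 0.

(K is a triangulation of the Klein bottle.)

H_0 ≅ Z,  H_1 ≅ Z ⊕ Z/2Z,  H_2 = 0.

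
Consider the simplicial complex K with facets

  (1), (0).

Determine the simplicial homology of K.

Take the total order 0 < 1 on the vertex set. Then K (dimension 0) consists of the simplices:

  0-simplices (2): [0], [1]

so the chain groups are C_0 ≅ Z^2.

Now H_k = ker ∂_k / im ∂_{k+1}, so:

  H_0: rank C_0 − rank ∂_1 = 2 − 0 = 2, and there is no ∂_1, so H_0 ≅ Z^2.

H_0 = Z^2.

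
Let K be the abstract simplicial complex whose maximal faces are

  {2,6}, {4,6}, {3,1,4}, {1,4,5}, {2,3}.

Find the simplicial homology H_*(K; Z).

H_0 ≅ Z,  H_1 ≅ Z,  H_2 = 0.

Fix the vertex order 1 < 2 < 3 < 4 < 5 < 6 and write every simplex with vertices in increasing order. Then dim K = 2 and the simplices of K are:

  0-simplices (6): [1], [2], [3], [4], [5], [6]
  1-simplices (8): [1,3], [1,4], [1,5], [2,3], [2,6], [3,4], [4,5], [4,6]
  2-simplices (2): [1,3,4], [1,4,5]

giving chain groups C_0 ≅ Z^6, C_1 ≅ Z^8, C_2 ≅ Z^2.

Boundary ∂_1: C_1 → C_0 maps an edge to its endpoints' difference, ∂[p,q] = q − p. For instance
  ∂[1,4] = [4] − [1].
The resulting 6×8 matrix has rank 5, and its Smith normal form has invariant factors (1,1,1,1,1).

Boundary ∂_2: C_2 → C_1 acts by ∂[p,q,r] = [q,r] − [p,r] + [p,q]. For instance
  ∂[1,4,5] = [4,5] − [1,5] + [1,4],
  ∂[1,3,4] = [3,4] − [1,4] + [1,3].
This gives a 8×2 integer matrix of rank 2; reducing to Smith normal form yields diagonal entries (1,1).

From H_k ≅ ker(∂_k) / im(∂_{k+1}) we obtain:

  H_0: rank C_0 − rank ∂_1 = 6 − 5 = 1, and the invariant factors of ∂_1 are all 1, so H_0 = Z.
  H_1: rank ker ∂_1 − rank ∂_2 = (8 − 5) − 2 = 1, and the invariant factors of ∂_2 are all 1, so H_1 = Z.
  H_2: rank ker ∂_2 − rank ∂_3 = (2 − 2) − 0 = 0, and there is no ∂_3, so H_2 = 0.

As a check, the Euler characteristic is 6 − 8 + 2 = 0, which agrees with 1 − 1 + 0 = 0.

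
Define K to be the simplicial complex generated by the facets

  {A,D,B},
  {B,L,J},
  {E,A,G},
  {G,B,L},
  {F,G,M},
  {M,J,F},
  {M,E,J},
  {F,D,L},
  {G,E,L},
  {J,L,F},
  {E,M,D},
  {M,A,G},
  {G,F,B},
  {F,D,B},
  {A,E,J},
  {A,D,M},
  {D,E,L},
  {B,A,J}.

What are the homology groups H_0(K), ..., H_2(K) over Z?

Fix the vertex order A < B < D < E < F < G < J < L < M and write every simplex with vertices in increasing order. Then dim K = 2 and the simplices of K are:

  0-simplices (9): A, B, D, E, F, G, J, L, M
  1-simplices (27): AB, AD, AE, AG, AJ, AM, BD, BF, BG, BJ, BL, DE, DF, DL, DM, EG, EJ, EL, EM, FG, FJ, FL, FM, GL, GM, JL, JM
  2-simplices (18): ABD, ABJ, ADM, AEG, AEJ, AGM, BDF, BFG, BGL, BJL, DEL, DEM, DFL, EGL, EJM, FGM, FJL, FJM

Hence C_0 ≅ Z^9, C_1 ≅ Z^27, C_2 ≅ Z^18.

∂_1: C_1 → C_0 maps an edge to its endpoints' difference, ∂[p,q] = q − p. For instance
  ∂JL = L − J.
The resulting 9×27 matrix has rank 8, and its Smith normal form has invariant factors (1,1,1,1,1,1,1,1).

∂_2: C_2 → C_1 sends each 2-simplex [p,q,r] to [q,r] − [p,r] + [p,q]. For instance
  ∂BJL = JL − BL + BJ,
  ∂ABD = BD − AD + AB.
The resulting 27×18 matrix has rank 18, and its Smith normal form has invariant factors (1,1,1,1,1,1,1,1,1,1,1,1,1,1,1,1,1,2).

Computing H_k = (kernel of ∂_k) / (image of ∂_{k+1}):

  H_0: rank C_0 − rank ∂_1 = 9 − 8 = 1, and the invariant factors of ∂_1 are all 1, so H_0 = Z.
  H_1: rank ker ∂_1 − rank ∂_2 = (27 − 8) − 18 = 1, and ∂_2 has invariant factor 2 > 1, so H_1 = Z × Z/2.
  H_2: rank ker ∂_2 − rank ∂_3 = (18 − 18) − 0 = 0, and there is no ∂_3, so H_2 = 0.

H_0 = Z,  H_1 = Z × Z/2,  H_2 = 0.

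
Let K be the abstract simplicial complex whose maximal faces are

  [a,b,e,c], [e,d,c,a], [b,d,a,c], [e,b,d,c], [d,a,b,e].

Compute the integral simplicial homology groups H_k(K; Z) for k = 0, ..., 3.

Order the vertices as a < b < c < d < e. Listing each simplex with vertices in this order, K has dimension 3 with simplices:

  0-simplices (5): a, b, c, d, e
  1-simplices (10): ab, ac, ad, ae, bc, bd, be, cd, ce, de
  2-simplices (10): abc, abd, abe, acd, ace, ade, bcd, bce, bde, cde
  3-simplices (5): abcd, abce, abde, acde, bcde

giving chain groups C_0 ≅ Z^5, C_1 ≅ Z^10, C_2 ≅ Z^10, C_3 ≅ Z^5.

The boundary map ∂_1: C_1 → C_0 is given by ∂[p,q] = [q] − [p].
The 5×10 boundary matrix has rank 4 and Smith normal form diag(1,1,1,1).

Boundary ∂_2: C_2 → C_1 maps a triangle to the signed sum of its edges. For instance
  ∂cde = de − ce + cd,
  ∂acd = cd − ad + ac.
This gives a 10×10 integer matrix of rank 6; reducing to Smith normal form yields diagonal entries (1,1,1,1,1,1).

Boundary ∂_3: C_3 → C_2 sends each 3-simplex σ to the alternating sum Σ_i (−1)^i (σ with its i-th vertex removed). For instance
  ∂acde = cde − ade + ace − acd,
  ∂abcd = bcd − acd + abd − abc.
The 10×5 boundary matrix has rank 4 and Smith normal form diag(1,1,1,1).

Now H_k = ker ∂_k / im ∂_{k+1}, so:

  H_0: rank C_0 − rank ∂_1 = 5 − 4 = 1, and the invariant factors of ∂_1 are all 1, so H_0 ≅ Z.
  H_1: rank ker ∂_1 − rank ∂_2 = (10 − 4) − 6 = 0, and the invariant factors of ∂_2 are all 1, so H_1 ≅ 0.
  H_2: rank ker ∂_2 − rank ∂_3 = (10 − 6) − 4 = 0, and the invariant factors of ∂_3 are all 1, so H_2 ≅ 0.
  H_3: rank ker ∂_3 − rank ∂_4 = (5 − 4) − 0 = 1, and there is no ∂_4, so H_3 ≅ Z.

H_0 ≅ Z,  H_1 = 0,  H_2 = 0,  H_3 ≅ Z.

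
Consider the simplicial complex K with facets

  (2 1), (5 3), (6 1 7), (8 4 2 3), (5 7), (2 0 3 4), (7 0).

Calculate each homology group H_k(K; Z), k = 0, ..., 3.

Fix the vertex order 0 < 1 < 2 < 3 < 4 < 5 < 6 < 7 < 8 and write every simplex with vertices in increasing order. Then dim K = 3 and the simplices of K are:

  0-simplices (9): [0], [1], [2], [3], [4], [5], [6], [7], [8]
  1-simplices (16): [0,2], [0,3], [0,4], [0,7], [1,2], [1,6], [1,7], [2,3], [2,4], [2,8], [3,4], [3,5], [3,8], [4,8], [5,7], [6,7]
  2-simplices (8): [0,2,3], [0,2,4], [0,3,4], [1,6,7], [2,3,4], [2,3,8], [2,4,8], [3,4,8]
  3-simplices (2): [0,2,3,4], [2,3,4,8]

Hence C_0 ≅ Z^9, C_1 ≅ Z^16, C_2 ≅ Z^8, C_3 ≅ Z^2.

∂_1: C_1 → C_0 sends each edge [p,q] (with p < q) to q − p. For instance
  ∂[0,4] = [4] − [0].
The resulting 9×16 matrix has rank 8, and its Smith normal form has invariant factors (1,1,1,1,1,1,1,1).

∂_2: C_2 → C_1 maps a triangle to the signed sum of its edges. For instance
  ∂[2,3,8] = [3,8] − [2,8] + [2,3],
  ∂[3,4,8] = [4,8] − [3,8] + [3,4].
As a 16×8 matrix over Z this has rank 6, with invariant factors (1,1,1,1,1,1).

∂_3: C_3 → C_2 sends each 3-simplex σ to the alternating sum Σ_i (−1)^i (σ with its i-th vertex removed). For instance
  ∂[2,3,4,8] = [3,4,8] − [2,4,8] + [2,3,8] − [2,3,4],
  ∂[0,2,3,4] = [2,3,4] − [0,3,4] + [0,2,4] − [0,2,3].
As a 8×2 matrix over Z this has rank 2, with invariant factors (1,1).

From H_k ≅ ker(∂_k) / im(∂_{k+1}) we obtain:

  H_0: rank C_0 − rank ∂_1 = 9 − 8 = 1, and the invariant factors of ∂_1 are all 1, so H_0 = Z.
  H_1: rank ker ∂_1 − rank ∂_2 = (16 − 8) − 6 = 2, and the invariant factors of ∂_2 are all 1, so H_1 = Z^2.
  H_2: rank ker ∂_2 − rank ∂_3 = (8 − 6) − 2 = 0, and the invariant factors of ∂_3 are all 1, so H_2 = 0.
  H_3: rank ker ∂_3 − rank ∂_4 = (2 − 2) − 0 = 0, and there is no ∂_4, so H_3 = 0.

H_0 = Z,  H_1 = Z^2,  H_2 = 0,  H_3 = 0.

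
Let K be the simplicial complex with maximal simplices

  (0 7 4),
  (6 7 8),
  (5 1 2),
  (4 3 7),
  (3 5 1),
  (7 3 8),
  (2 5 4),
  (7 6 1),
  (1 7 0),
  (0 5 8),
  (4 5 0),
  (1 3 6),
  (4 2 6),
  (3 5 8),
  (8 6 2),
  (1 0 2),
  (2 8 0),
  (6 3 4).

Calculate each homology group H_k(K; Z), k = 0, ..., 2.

Take the total order 0 < 1 < 2 < 3 < 4 < 5 < 6 < 7 < 8 on the vertex set. Then K (dimension 2) consists of the simplices:

  0-simplices (9): [0], [1], [2], [3], [4], [5], [6], [7], [8]
  1-simplices (27): (27 of them)
  2-simplices (18): [0,1,2], [0,1,7], [0,2,8], [0,4,5], [0,4,7], [0,5,8], [1,2,5], [1,3,5], [1,3,6], [1,6,7], [2,4,5], [2,4,6], [2,6,8], [3,4,6], [3,4,7], [3,5,8], [3,7,8], [6,7,8]

giving chain groups C_0 ≅ Z^9, C_1 ≅ Z^27, C_2 ≅ Z^18.

Boundary ∂_1: C_1 → C_0 maps an edge to its endpoints' difference, ∂[p,q] = q − p. For instance
  ∂[1,5] = [5] − [1].
The resulting 9×27 matrix has rank 8, and its Smith normal form has invariant factors (1,1,1,1,1,1,1,1).

Boundary ∂_2: C_2 → C_1 acts by ∂[p,q,r] = [q,r] − [p,r] + [p,q]. For instance
  ∂[0,5,8] = [5,8] − [0,8] + [0,5],
  ∂[2,4,6] = [4,6] − [2,6] + [2,4].
This gives a 27×18 integer matrix of rank 18; reducing to Smith normal form yields diagonal entries (1,1,1,1,1,1,1,1,1,1,1,1,1,1,1,1,1,2).

From H_k ≅ ker(∂_k) / im(∂_{k+1}) we obtain:

  H_0: rank C_0 − rank ∂_1 = 9 − 8 = 1, and the invariant factors of ∂_1 are all 1, so H_0 = Z.
  H_1: rank ker ∂_1 − rank ∂_2 = (27 − 8) − 18 = 1, and ∂_2 has invariant factor 2 > 1, so H_1 = Z ⊕ Z/2.
  H_2: rank ker ∂_2 − rank ∂_3 = (18 − 18) − 0 = 0, and there is no ∂_3, so H_2 = 0.

H_0 = Z,  H_1 = Z ⊕ Z/2,  H_2 = 0.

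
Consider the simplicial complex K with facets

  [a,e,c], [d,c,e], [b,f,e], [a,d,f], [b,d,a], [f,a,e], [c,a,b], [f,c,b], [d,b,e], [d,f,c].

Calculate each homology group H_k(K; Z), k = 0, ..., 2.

We work with the vertex ordering a < b < c < d < e < f. The simplices of K, each written with vertices in increasing order, are:

  0-simplices (6): a, b, c, d, e, f
  1-simplices (15): ab, ac, ad, ae, af, bc, bd, be, bf, cd, ce, cf, de, df, ef
  2-simplices (10): abc, abd, ace, adf, aef, bcf, bde, bef, cde, cdf

Hence C_0 ≅ Z^6, C_1 ≅ Z^15, C_2 ≅ Z^10.

Boundary ∂_1: C_1 → C_0 sends each edge [p,q] (with p < q) to q − p. For instance
  ∂df = f − d.
The resulting 6×15 matrix has rank 5, and its Smith normal form has invariant factors (1,1,1,1,1).

Boundary ∂_2: C_2 → C_1 acts by ∂[p,q,r] = [q,r] − [p,r] + [p,q]. For instance
  ∂bef = ef − bf + be,
  ∂adf = df − af + ad.
The resulting 15×10 matrix has rank 10, and its Smith normal form has invariant factors (1,1,1,1,1,1,1,1,1,2).

From H_k ≅ ker(∂_k) / im(∂_{k+1}) we obtain:

  H_0: rank C_0 − rank ∂_1 = 6 − 5 = 1, and the invariant factors of ∂_1 are all 1, so H_0 = Z.
  H_1: rank ker ∂_1 − rank ∂_2 = (15 − 5) − 10 = 0, and ∂_2 has invariant factor 2 > 1, so H_1 = Z/2Z.
  H_2: rank ker ∂_2 − rank ∂_3 = (10 − 10) − 0 = 0, and there is no ∂_3, so H_2 = 0.

H_0 ≅ Z,  H_1 ≅ Z/2Z,  H_2 = 0.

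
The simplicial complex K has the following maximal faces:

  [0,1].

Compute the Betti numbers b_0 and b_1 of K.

b_0 = 1, b_1 = 0.

Take the total order 0 < 1 on the vertex set. Then K (dimension 1) consists of the simplices:

  0-simplices (2): [0], [1]
  1-simplices (1): [0,1]

Hence C_0 ≅ Z^2, C_1 ≅ Z^1.

The boundary map ∂_1: C_1 → C_0 sends each edge [p,q] (with p < q) to q − p.
The resulting 2×1 matrix has rank 1, and its Smith normal form has invariant factors (1).

Reading off H_k = ker ∂_k / im ∂_{k+1}:

  H_0: rank C_0 − rank ∂_1 = 2 − 1 = 1, and the invariant factors of ∂_1 are all 1, so H_0 ≅ Z.
  H_1: rank ker ∂_1 − rank ∂_2 = (1 − 1) − 0 = 0, and there is no ∂_2, so H_1 ≅ 0.

Hence the Betti numbers are b_0 = 1, b_1 = 0.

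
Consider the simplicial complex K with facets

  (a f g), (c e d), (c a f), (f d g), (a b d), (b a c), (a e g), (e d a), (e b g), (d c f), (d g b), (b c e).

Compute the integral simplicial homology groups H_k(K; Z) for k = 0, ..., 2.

Order the vertices as a < b < c < d < e < f < g. Listing each simplex with vertices in this order, K has dimension 2 with simplices:

  0-simplices (7): a, b, c, d, e, f, g
  1-simplices (18): ab, ac, ad, ae, af, ag, bc, bd, be, bg, cd, ce, cf, de, df, dg, eg, fg
  2-simplices (12): abc, abd, acf, ade, aeg, afg, bce, bdg, beg, cde, cdf, dfg

so the chain groups are C_0 ≅ Z^7, C_1 ≅ Z^18, C_2 ≅ Z^12.

The boundary map ∂_1: C_1 → C_0 sends each edge [p,q] (with p < q) to q − p.
The resulting 7×18 matrix has rank 6, and its Smith normal form has invariant factors (1,1,1,1,1,1).

Boundary ∂_2: C_2 → C_1 sends each 2-simplex [p,q,r] to [q,r] − [p,r] + [p,q]. For instance
  ∂cdf = df − cf + cd,
  ∂acf = cf − af + ac.
The resulting 18×12 matrix has rank 12, and its Smith normal form has invariant factors (1,1,1,1,1,1,1,1,1,1,1,2).

Now H_k = ker ∂_k / im ∂_{k+1}, so:

  H_0: rank C_0 − rank ∂_1 = 7 − 6 = 1, and the invariant factors of ∂_1 are all 1, so H_0 ≅ Z.
  H_1: rank ker ∂_1 − rank ∂_2 = (18 − 6) − 12 = 0, and ∂_2 has invariant factor 2 > 1, so H_1 ≅ Z/2.
  H_2: rank ker ∂_2 − rank ∂_3 = (12 − 12) − 0 = 0, and there is no ∂_3, so H_2 ≅ 0.

(K is a triangulation of the real projective plane RP^2.)

H_0 = Z,  H_1 = Z/2,  H_2 = 0.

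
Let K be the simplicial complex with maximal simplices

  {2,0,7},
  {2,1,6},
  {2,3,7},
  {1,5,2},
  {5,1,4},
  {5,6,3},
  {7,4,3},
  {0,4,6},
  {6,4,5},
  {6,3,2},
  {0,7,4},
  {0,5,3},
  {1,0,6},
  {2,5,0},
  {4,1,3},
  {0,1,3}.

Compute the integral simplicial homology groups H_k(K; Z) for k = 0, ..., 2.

H_0 ≅ Z,  H_1 ≅ Z^2,  H_2 ≅ Z.

Fix the vertex order 0 < 1 < 2 < 3 < 4 < 5 < 6 < 7 and write every simplex with vertices in increasing order. Then dim K = 2 and the simplices of K are:

  0-simplices (8): [0], [1], [2], [3], [4], [5], [6], [7]
  1-simplices (24): (24 of them)
  2-simplices (16): [0,1,3], [0,1,6], [0,2,5], [0,2,7], [0,3,5], [0,4,6], [0,4,7], [1,2,5], [1,2,6], [1,3,4], [1,4,5], [2,3,6], [2,3,7], [3,4,7], [3,5,6], [4,5,6]

giving chain groups C_0 ≅ Z^8, C_1 ≅ Z^24, C_2 ≅ Z^16.

The boundary map ∂_1: C_1 → C_0 is given by ∂[p,q] = [q] − [p]. For instance
  ∂[0,5] = [5] − [0].
The 8×24 boundary matrix has rank 7 and Smith normal form diag(1,1,1,1,1,1,1).

∂_2: C_2 → C_1 acts by ∂[p,q,r] = [q,r] − [p,r] + [p,q]. For instance
  ∂[0,2,5] = [2,5] − [0,5] + [0,2],
  ∂[0,1,3] = [1,3] − [0,3] + [0,1].
This gives a 24×16 integer matrix of rank 15; reducing to Smith normal form yields diagonal entries (1,1,1,1,1,1,1,1,1,1,1,1,1,1,1).

Now H_k = ker ∂_k / im ∂_{k+1}, so:

  H_0: rank C_0 − rank ∂_1 = 8 − 7 = 1, and the invariant factors of ∂_1 are all 1, so H_0 = Z.
  H_1: rank ker ∂_1 − rank ∂_2 = (24 − 7) − 15 = 2, and the invariant factors of ∂_2 are all 1, so H_1 = Z^2.
  H_2: rank ker ∂_2 − rank ∂_3 = (16 − 15) − 0 = 1, and there is no ∂_3, so H_2 = Z.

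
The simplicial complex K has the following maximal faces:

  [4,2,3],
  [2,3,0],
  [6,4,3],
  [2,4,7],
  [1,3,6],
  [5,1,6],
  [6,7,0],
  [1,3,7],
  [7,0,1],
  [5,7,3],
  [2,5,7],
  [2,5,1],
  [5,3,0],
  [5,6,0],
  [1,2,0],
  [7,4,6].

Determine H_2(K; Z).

H_2 ≅ Z.

Order the vertices as 0 < 1 < 2 < 3 < 4 < 5 < 6 < 7. Listing each simplex with vertices in this order, K has dimension 2 with simplices:

  0-simplices (8): [0], [1], [2], [3], [4], [5], [6], [7]
  1-simplices (24): (24 of them)
  2-simplices (16): [0,1,2], [0,1,7], [0,2,3], [0,3,5], [0,5,6], [0,6,7], [1,2,5], [1,3,6], [1,3,7], [1,5,6], [2,3,4], [2,4,7], [2,5,7], [3,4,6], [3,5,7], [4,6,7]

giving chain groups C_0 ≅ Z^8, C_1 ≅ Z^24, C_2 ≅ Z^16.

∂_1: C_1 → C_0 is given by ∂[p,q] = [q] − [p].
As a 8×24 matrix over Z this has rank 7, with invariant factors (1,1,1,1,1,1,1).

The boundary map ∂_2: C_2 → C_1 maps a triangle to the signed sum of its edges. For instance
  ∂[1,5,6] = [5,6] − [1,6] + [1,5],
  ∂[0,1,7] = [1,7] − [0,7] + [0,1].
The 24×16 boundary matrix has rank 15 and Smith normal form diag(1,1,1,1,1,1,1,1,1,1,1,1,1,1,1).

Reading off H_k = ker ∂_k / im ∂_{k+1}:

  H_2: rank ker ∂_2 − rank ∂_3 = (16 − 15) − 0 = 1, and there is no ∂_3, so H_2 = Z.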